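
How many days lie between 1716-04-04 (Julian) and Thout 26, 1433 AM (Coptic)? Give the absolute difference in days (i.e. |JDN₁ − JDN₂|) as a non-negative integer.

First date → JDN 2347921; second date → JDN 2348093.
The interval is |2347921 − 2348093| = 172 days.

172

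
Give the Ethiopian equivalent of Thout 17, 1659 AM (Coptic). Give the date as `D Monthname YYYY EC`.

17 Meskerem 1935 EC

The source date corresponds to 27 September 1942 in the Gregorian calendar (JDN 2430630).
That day falls on 17 Meskerem 1935 EC in the Ethiopian calendar.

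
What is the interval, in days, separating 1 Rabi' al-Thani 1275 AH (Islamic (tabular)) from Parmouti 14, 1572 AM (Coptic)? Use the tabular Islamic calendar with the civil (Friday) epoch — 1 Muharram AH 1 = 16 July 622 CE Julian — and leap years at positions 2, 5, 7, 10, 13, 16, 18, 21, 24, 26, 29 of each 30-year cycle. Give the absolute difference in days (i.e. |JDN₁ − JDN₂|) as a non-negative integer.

JDN of the first date = 2399992.
JDN of the second date = 2399061.
|2399061 − 2399992| = 931.

931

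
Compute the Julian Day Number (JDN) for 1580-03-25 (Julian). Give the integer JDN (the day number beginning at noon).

In the proleptic Gregorian calendar the same day is 4 April 1580.
JDN 2400001 is 17 November 1858 CE (Gregorian), MJD 0; the target day is −101764 days from there, so JDN = 2298237.

2298237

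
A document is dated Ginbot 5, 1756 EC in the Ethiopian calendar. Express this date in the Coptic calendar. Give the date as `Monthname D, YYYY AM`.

Both dates share Julian Day Number 2365479; in the Coptic calendar that is 5 Pashons 1480 AM.

Pashons 5, 1480 AM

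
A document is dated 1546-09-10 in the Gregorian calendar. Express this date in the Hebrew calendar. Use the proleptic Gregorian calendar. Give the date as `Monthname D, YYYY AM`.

Both dates share Julian Day Number 2285977; in the Hebrew calendar that is 4 Tishrei 5307 AM.

Tishrei 4, 5307 AM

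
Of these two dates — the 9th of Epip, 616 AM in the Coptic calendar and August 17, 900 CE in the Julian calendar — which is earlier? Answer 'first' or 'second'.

first

Converting both to JDN: 2049967 vs 2050012; the smaller is the first.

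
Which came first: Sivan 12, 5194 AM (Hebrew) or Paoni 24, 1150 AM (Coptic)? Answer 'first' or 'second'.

first

Converting both to JDN: 2244966 vs 2244995; the smaller is the first.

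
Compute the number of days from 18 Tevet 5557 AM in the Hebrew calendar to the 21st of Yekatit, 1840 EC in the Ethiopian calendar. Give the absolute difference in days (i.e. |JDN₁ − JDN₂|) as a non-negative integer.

18669

First date → JDN 2377417; second date → JDN 2396086.
The interval is |2377417 − 2396086| = 18669 days.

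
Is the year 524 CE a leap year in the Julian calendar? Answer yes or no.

yes

524 mod 4 = 0, so it is a leap year in the Julian calendar.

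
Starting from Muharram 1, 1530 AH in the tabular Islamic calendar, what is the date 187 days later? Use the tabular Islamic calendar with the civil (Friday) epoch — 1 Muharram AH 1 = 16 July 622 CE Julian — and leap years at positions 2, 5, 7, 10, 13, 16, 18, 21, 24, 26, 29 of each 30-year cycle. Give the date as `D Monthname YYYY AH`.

11 Rajab 1530 AH

JDN of Muharram 1, 1530 AH = 2490267.
2490267 + 187 = 2490454.
JDN 2490454 in the tabular Islamic calendar is 11 Rajab 1530 AH.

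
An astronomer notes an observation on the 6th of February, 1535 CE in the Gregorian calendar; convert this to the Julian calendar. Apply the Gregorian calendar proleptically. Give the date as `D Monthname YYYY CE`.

27 January 1535 CE

At this point the Julian calendar is 10 days behind the Gregorian.
6 February 1535 Gregorian − 10 days → 27 January 1535 Julian.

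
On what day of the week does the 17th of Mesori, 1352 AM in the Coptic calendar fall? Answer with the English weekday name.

This is JDN 2318829 (20 August 1636 Gregorian).
Since JDN mod 7 = 2 (0 = Monday), the day is Wednesday.

Wednesday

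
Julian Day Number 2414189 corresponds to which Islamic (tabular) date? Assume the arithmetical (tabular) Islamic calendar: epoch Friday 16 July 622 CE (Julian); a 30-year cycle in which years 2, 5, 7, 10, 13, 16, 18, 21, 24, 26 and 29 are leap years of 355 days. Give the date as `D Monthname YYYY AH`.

The Gregorian equivalent of JDN 2414189 is 21 September 1897.
In the tabular Islamic calendar that day is 23 Rabi' al-Thani 1315 AH.

23 Rabi' al-Thani 1315 AH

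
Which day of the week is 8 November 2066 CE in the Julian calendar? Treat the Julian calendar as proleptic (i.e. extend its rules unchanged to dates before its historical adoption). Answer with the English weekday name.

Equivalently 21 November 2066 Gregorian, JDN 2475976.
JDN 2475976 mod 7 = 6, and JDN 0 was a Monday, so this is a Sunday.

Sunday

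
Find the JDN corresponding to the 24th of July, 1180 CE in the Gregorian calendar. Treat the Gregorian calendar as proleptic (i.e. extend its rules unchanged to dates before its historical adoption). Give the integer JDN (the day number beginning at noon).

2152251

JDN 2299161 is 15 October 1582 CE (Gregorian); the target day is −146910 days from there, so JDN = 2152251.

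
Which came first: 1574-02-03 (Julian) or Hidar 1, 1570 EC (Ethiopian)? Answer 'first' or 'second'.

first

The two dates have Julian Day Numbers 2295995 and 2297358 respectively.
Since 2295995 < 2297358, the first date comes first.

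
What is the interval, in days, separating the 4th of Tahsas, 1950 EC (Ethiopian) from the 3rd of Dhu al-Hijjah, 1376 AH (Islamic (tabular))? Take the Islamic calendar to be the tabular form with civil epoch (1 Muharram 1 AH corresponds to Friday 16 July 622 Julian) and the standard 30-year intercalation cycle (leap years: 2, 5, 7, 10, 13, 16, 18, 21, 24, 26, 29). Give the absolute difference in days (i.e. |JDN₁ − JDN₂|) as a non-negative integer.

First date → JDN 2436186; second date → JDN 2436021.
The interval is |2436186 − 2436021| = 165 days.

165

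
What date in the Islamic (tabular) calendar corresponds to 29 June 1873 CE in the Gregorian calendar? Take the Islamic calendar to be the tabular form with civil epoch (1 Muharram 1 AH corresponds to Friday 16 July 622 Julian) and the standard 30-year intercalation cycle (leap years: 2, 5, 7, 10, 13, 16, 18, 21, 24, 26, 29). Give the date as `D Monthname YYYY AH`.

3 Jumada al-Awwal 1290 AH

Both dates share Julian Day Number 2405339; in the tabular Islamic calendar that is 3 Jumada al-Awwal 1290 AH.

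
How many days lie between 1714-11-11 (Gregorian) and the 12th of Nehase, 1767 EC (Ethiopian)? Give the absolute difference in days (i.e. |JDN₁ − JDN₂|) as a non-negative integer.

22193

First date → JDN 2347400; second date → JDN 2369593.
The interval is |2347400 − 2369593| = 22193 days.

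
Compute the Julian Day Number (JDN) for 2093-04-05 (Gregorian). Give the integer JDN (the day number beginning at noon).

2485608

JDN 2400001 is 17 November 1858 CE (Gregorian), MJD 0; the target day is +85607 days from there, so JDN = 2485608.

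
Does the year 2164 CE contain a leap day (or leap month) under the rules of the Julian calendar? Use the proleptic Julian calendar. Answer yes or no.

2164 mod 4 = 0, so it is a leap year in the Julian calendar.

yes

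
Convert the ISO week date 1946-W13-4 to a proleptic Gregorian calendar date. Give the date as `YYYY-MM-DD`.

1946-03-28

ISO week 1 of 1946 is the week containing the first Thursday of 1946.
Week 13, day 4 (Thursday) lands on 1946-03-28.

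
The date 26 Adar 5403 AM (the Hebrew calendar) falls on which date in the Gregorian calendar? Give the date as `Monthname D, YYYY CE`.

Both dates share Julian Day Number 2321229; in the Gregorian calendar that is 17 March 1643 CE.

March 17, 1643 CE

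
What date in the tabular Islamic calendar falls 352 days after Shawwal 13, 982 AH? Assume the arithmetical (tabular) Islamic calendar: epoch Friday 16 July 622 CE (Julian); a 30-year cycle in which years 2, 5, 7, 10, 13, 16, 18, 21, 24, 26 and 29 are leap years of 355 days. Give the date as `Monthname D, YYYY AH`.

Shawwal 11, 983 AH

JDN of Shawwal 13, 982 AH = 2296352.
2296352 + 352 = 2296704.
JDN 2296704 in the tabular Islamic calendar is Shawwal 11, 983 AH.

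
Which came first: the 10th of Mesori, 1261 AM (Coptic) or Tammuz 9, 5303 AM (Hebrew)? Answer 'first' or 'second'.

The two dates have Julian Day Numbers 2285584 and 2284800 respectively.
Since 2284800 < 2285584, the second date comes first.

second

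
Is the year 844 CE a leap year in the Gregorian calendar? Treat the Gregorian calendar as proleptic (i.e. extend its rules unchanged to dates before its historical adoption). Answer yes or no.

844 is divisible by 4 and not by 100, so it is a leap year.

yes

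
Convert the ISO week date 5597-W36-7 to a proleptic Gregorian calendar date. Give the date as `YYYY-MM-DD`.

ISO week 1 of 5597 is the week containing the first Thursday of 5597.
Week 36, day 7 (Sunday) lands on 5597-09-07.

5597-09-07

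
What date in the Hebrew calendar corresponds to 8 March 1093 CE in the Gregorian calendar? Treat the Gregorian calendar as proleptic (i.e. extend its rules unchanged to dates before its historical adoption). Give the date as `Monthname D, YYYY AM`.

Julian Day Number of the source date = 2120337.
Converting JDN 2120337 to the Hebrew calendar gives 1 Adar II 4853 AM.

Adar II 1, 4853 AM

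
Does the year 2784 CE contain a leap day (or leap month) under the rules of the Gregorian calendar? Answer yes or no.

2784 is divisible by 4 and not by 100, so it is a leap year.

yes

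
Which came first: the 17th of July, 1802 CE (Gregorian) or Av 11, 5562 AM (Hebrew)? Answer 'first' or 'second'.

first

Converting both to JDN: 2379424 vs 2379447; the smaller is the first.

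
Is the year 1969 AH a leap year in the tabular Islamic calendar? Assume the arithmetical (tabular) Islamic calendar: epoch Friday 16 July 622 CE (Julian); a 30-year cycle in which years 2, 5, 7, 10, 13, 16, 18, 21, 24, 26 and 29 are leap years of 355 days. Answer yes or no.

Year 1969 AH is year 19 of its 30-year cycle; leap positions are 2, 5, 7, 10, 13, 16, 18, 21, 24, 26, 29, so it is a common year (354 days).

no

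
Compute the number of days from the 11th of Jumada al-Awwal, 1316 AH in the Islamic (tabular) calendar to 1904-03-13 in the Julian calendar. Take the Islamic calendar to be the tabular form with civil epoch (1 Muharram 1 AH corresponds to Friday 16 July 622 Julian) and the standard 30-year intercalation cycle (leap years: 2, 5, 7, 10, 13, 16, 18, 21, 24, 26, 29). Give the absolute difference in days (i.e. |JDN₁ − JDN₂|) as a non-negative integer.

2006

JDN of the first date = 2414560.
JDN of the second date = 2416566.
|2416566 − 2414560| = 2006.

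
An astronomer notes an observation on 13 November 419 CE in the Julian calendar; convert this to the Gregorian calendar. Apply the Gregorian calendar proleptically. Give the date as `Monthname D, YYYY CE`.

November 14, 419 CE

At this point the Julian calendar is 1 day behind the Gregorian.
13 November 419 Julian + 1 day → 14 November 419 Gregorian.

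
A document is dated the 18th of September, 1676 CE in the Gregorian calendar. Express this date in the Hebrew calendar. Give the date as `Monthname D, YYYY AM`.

Julian Day Number of the source date = 2333468.
Converting JDN 2333468 to the Hebrew calendar gives 11 Tishrei 5437 AM.

Tishrei 11, 5437 AM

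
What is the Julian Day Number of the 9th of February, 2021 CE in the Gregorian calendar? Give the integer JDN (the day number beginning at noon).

2459255

JDN 2400001 is 17 November 1858 CE (Gregorian), MJD 0; the target day is +59254 days from there, so JDN = 2459255.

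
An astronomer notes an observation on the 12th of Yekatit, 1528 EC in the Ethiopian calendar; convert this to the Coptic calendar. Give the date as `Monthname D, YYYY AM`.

The source date corresponds to 17 February 1536 in the proleptic Gregorian calendar (JDN 2282119).
That day falls on 12 Meshir 1252 AM in the Coptic calendar.

Meshir 12, 1252 AM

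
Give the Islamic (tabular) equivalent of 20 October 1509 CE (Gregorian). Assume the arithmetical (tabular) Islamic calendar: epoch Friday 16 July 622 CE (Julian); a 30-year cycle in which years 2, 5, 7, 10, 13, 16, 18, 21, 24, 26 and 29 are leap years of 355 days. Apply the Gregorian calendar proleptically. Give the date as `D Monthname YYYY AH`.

25 Jumada al-Thani 915 AH

Both dates share Julian Day Number 2272503; in the tabular Islamic calendar that is 25 Jumada al-Thani 915 AH.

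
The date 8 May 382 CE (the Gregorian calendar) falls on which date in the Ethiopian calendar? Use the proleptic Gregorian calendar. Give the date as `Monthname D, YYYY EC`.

Both dates share Julian Day Number 1860710; in the Ethiopian calendar that is 12 Ginbot 374 EC.

Ginbot 12, 374 EC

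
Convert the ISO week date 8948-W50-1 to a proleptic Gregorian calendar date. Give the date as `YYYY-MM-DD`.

ISO week 1 of 8948 is the week containing the first Thursday of 8948.
Week 50, day 1 (Monday) lands on 8948-12-09.

8948-12-09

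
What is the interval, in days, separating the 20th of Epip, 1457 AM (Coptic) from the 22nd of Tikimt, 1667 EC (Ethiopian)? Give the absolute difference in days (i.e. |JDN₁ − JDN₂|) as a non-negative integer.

24375

JDN of the first date = 2357153.
JDN of the second date = 2332778.
|2332778 − 2357153| = 24375.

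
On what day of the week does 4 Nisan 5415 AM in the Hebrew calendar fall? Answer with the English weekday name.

Sunday

In the Gregorian calendar this is 11 April 1655 (JDN 2325637).
JDN 2325637 mod 7 = 6, and JDN 0 was a Monday, so this is a Sunday.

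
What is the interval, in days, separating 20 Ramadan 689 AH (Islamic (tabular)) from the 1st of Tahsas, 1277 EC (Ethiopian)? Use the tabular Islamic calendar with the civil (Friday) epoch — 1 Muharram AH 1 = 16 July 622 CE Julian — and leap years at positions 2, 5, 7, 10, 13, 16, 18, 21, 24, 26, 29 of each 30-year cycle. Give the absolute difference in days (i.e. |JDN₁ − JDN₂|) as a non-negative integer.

First date → JDN 2192499; second date → JDN 2190370.
The interval is |2192499 − 2190370| = 2129 days.

2129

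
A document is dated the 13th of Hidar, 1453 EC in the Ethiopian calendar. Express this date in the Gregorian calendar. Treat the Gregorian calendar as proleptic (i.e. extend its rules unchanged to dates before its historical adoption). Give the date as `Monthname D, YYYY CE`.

Both dates share Julian Day Number 2254636; in the Gregorian calendar that is 18 November 1460 CE.

November 18, 1460 CE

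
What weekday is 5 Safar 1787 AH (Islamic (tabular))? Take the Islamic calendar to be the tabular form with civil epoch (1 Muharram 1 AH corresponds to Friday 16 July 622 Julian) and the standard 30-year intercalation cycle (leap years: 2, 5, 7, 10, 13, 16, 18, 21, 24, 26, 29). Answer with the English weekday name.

Friday

In the Gregorian calendar this is 17 June 2355 (JDN 2581373).
JDN 2581373 mod 7 = 4, and JDN 0 was a Monday, so this is a Friday.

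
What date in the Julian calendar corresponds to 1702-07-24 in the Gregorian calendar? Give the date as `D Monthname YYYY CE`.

13 July 1702 CE

The Julian–Gregorian offset here is 11 days (Julian trailing).
24 July 1702 Gregorian − 11 days → 13 July 1702 Julian.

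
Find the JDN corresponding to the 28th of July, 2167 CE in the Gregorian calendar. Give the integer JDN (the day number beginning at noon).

2512749

JDN 2299161 is 15 October 1582 CE (Gregorian); the target day is +213588 days from there, so JDN = 2512749.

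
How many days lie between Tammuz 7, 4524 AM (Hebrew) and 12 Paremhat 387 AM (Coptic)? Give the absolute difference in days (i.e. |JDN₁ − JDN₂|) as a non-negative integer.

First date → JDN 2000271; second date → JDN 1966207.
The interval is |2000271 − 1966207| = 34064 days.

34064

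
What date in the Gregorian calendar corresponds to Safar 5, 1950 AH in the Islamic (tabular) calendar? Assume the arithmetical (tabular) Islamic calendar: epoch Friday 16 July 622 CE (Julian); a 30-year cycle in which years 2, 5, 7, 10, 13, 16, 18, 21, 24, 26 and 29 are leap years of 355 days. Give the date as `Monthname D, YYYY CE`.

August 9, 2513 CE

Julian Day Number of the source date = 2639135.
Converting JDN 2639135 to the Gregorian calendar gives 9 August 2513 CE.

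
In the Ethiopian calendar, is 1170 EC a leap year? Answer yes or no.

no

1170 mod 4 = 2; in the Ethiopian calendar a year is leap when year mod 4 = 3, so it is a common year.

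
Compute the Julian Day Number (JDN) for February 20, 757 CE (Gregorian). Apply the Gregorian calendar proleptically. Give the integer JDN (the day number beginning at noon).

1997599

JDN 2451545 is 1 January 2000 CE (Gregorian); the target day is −453946 days from there, so JDN = 1997599.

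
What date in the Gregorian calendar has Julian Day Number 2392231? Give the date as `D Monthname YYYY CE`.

Counting from JDN 2299161 = 15 Oct 1582 gives an offset of 93070 days.

9 August 1837 CE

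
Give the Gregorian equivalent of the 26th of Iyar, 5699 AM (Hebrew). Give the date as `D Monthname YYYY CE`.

Julian Day Number of the source date = 2429399.
Converting JDN 2429399 to the Gregorian calendar gives 15 May 1939 CE.

15 May 1939 CE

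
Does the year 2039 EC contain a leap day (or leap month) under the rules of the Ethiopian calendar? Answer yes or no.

2039 mod 4 = 3; in the Ethiopian calendar a year is leap when year mod 4 = 3, so it is a leap year.

yes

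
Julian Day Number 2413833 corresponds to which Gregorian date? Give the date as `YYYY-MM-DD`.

Counting from JDN 2299161 = 15 Oct 1582 gives an offset of 114672 days.

1896-09-30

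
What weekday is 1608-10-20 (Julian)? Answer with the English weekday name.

Thursday

Equivalently 30 October 1608 Gregorian, JDN 2308673.
2308673 ≡ 3 (mod 7); counting from Monday = 0 gives Thursday.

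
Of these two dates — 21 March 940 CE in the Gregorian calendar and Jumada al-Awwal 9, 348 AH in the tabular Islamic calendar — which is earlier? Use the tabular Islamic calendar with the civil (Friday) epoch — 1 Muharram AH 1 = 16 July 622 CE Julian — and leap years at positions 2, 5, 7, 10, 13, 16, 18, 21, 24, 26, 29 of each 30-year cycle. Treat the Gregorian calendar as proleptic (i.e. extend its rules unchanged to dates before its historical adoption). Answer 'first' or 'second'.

first

The two dates have Julian Day Numbers 2064468 and 2071531 respectively.
Since 2064468 < 2071531, the first date comes first.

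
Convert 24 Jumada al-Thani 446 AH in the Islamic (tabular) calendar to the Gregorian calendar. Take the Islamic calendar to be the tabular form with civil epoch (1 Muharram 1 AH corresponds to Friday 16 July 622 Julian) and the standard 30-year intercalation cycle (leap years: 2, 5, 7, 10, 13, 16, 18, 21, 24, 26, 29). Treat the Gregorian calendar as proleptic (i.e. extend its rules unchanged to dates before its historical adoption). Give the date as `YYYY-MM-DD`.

Both dates share Julian Day Number 2106304; in the Gregorian calendar that is 6 October 1054 CE.

1054-10-06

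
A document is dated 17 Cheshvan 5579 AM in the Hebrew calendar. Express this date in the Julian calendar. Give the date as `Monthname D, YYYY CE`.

Both dates share Julian Day Number 2385390; in the Julian calendar that is 4 November 1818 CE.

November 4, 1818 CE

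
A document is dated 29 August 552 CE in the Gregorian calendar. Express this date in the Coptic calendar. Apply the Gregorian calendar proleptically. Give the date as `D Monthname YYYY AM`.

Julian Day Number of the source date = 1922915.
Converting JDN 1922915 to the Coptic calendar gives 4 Pi Kogi Enavot 268 AM.

4 Pi Kogi Enavot 268 AM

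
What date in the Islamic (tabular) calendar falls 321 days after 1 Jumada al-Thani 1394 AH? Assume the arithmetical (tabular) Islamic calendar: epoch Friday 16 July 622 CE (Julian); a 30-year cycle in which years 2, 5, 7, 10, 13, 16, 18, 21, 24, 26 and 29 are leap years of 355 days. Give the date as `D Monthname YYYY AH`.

27 Rabi' al-Thani 1395 AH

The starting date is JDN 2442221; 2442221 + 321 = 2442542.
JDN 2442542 corresponds to 27 Rabi' al-Thani 1395 AH.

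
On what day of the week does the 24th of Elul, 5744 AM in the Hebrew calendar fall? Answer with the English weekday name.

Friday

In the Gregorian calendar this is 21 September 1984 (JDN 2445965).
2445965 ≡ 4 (mod 7); counting from Monday = 0 gives Friday.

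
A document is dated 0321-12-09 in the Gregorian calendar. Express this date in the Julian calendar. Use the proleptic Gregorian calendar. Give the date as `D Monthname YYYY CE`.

For dates in this range the Gregorian date is 1 day ahead of the Julian.
9 December 321 Gregorian − 1 day → 8 December 321 Julian.

8 December 321 CE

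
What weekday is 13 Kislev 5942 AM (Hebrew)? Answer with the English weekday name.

Tuesday

Equivalently 20 November 2181 Gregorian, JDN 2517978.
Since JDN mod 7 = 1 (0 = Monday), the day is Tuesday.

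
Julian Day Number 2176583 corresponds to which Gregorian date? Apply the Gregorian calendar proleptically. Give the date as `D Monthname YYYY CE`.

JDN 2451545 is 1 Jan 2000; 2176583 is −274962 days from there.

7 March 1247 CE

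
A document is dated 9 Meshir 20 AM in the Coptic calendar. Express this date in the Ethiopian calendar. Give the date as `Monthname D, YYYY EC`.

Yekatit 9, 296 EC

The source date corresponds to 5 February 304 in the proleptic Gregorian calendar (JDN 1832128).
That day falls on 9 Yekatit 296 EC in the Ethiopian calendar.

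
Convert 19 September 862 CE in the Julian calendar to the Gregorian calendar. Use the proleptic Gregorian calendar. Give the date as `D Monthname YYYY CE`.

23 September 862 CE

At this point the Julian calendar is 4 days behind the Gregorian.
19 September 862 Julian + 4 days → 23 September 862 Gregorian.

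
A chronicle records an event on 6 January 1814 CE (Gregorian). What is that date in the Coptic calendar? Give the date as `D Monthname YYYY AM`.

Both dates share Julian Day Number 2383615; in the Coptic calendar that is 29 Koiak 1530 AM.

29 Koiak 1530 AM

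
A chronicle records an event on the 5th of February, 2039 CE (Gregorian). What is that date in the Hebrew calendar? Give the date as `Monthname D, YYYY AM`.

Shevat 11, 5799 AM

Both dates share Julian Day Number 2465825; in the Hebrew calendar that is 11 Shevat 5799 AM.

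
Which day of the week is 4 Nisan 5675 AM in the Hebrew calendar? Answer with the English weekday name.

Friday

This is JDN 2420576 (19 March 1915 Gregorian).
2420576 ≡ 4 (mod 7); counting from Monday = 0 gives Friday.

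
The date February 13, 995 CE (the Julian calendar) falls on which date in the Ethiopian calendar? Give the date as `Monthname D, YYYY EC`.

Yekatit 19, 987 EC

Both dates share Julian Day Number 2084525; in the Ethiopian calendar that is 19 Yekatit 987 EC.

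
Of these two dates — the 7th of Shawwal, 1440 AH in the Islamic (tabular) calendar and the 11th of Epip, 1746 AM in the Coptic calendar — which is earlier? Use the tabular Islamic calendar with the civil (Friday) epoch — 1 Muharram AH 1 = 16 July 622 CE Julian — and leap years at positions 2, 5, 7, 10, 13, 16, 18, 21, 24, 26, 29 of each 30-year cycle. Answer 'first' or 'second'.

The two dates have Julian Day Numbers 2458646 and 2462701 respectively.
Since 2458646 < 2462701, the first date comes first.

first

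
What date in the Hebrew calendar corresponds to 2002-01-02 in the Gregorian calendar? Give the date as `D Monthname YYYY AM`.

18 Tevet 5762 AM

Julian Day Number of the source date = 2452277.
Converting JDN 2452277 to the Hebrew calendar gives 18 Tevet 5762 AM.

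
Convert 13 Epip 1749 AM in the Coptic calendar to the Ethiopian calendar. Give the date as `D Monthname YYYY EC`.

Both dates share Julian Day Number 2463799; in the Ethiopian calendar that is 13 Hamle 2025 EC.

13 Hamle 2025 EC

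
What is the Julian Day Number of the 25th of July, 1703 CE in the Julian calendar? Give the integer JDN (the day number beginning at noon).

2343284

In the Gregorian calendar the same day is 5 August 1703.
JDN 2400001 is 17 November 1858 CE (Gregorian), MJD 0; the target day is −56717 days from there, so JDN = 2343284.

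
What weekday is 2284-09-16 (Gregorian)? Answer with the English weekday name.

Tuesday

Since JDN mod 7 = 1 (0 = Monday), the day is Tuesday.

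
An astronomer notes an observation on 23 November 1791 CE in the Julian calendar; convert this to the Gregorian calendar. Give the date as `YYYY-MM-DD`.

1791-12-04

At this point the Julian calendar is 11 days behind the Gregorian.
23 November 1791 Julian + 11 days → 4 December 1791 Gregorian.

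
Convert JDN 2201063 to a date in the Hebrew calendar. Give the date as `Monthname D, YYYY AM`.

JDN 2201063 is 16 March 1314 in the proleptic Gregorian calendar.
In the Hebrew calendar that day is Adar 19, 5074 AM.

Adar 19, 5074 AM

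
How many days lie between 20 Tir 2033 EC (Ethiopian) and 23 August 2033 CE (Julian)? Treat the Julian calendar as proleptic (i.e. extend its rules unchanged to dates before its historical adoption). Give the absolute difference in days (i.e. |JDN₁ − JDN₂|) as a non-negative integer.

JDN of the first date = 2466548.
JDN of the second date = 2463846.
|2463846 − 2466548| = 2702.

2702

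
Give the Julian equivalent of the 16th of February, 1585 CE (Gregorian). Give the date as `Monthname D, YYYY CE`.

February 6, 1585 CE

The Julian–Gregorian offset here is 10 days (Julian trailing).
16 February 1585 Gregorian − 10 days → 6 February 1585 Julian.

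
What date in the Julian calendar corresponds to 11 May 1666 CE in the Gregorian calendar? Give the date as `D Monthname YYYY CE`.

For dates in this range the Gregorian date is 10 days ahead of the Julian.
11 May 1666 Gregorian − 10 days → 1 May 1666 Julian.

1 May 1666 CE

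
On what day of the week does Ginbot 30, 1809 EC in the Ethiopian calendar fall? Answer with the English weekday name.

In the Gregorian calendar this is 6 June 1817 (JDN 2384862).
Since JDN mod 7 = 4 (0 = Monday), the day is Friday.

Friday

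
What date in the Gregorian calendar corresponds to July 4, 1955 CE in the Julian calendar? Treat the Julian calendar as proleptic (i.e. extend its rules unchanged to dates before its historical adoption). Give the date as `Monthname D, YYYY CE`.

July 17, 1955 CE

For dates in this range the Gregorian date is 13 days ahead of the Julian.
4 July 1955 Julian + 13 days → 17 July 1955 Gregorian.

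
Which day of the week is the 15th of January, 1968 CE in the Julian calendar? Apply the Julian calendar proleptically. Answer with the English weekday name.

This is JDN 2439884 (28 January 1968 Gregorian).
JDN 2439884 mod 7 = 6, and JDN 0 was a Monday, so this is a Sunday.

Sunday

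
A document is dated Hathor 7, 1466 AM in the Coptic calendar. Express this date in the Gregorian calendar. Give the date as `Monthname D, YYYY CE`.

November 14, 1749 CE

Julian Day Number of the source date = 2360187.
Converting JDN 2360187 to the Gregorian calendar gives 14 November 1749 CE.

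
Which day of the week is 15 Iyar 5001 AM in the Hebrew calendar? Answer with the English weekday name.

Equivalently 4 May 1241 Gregorian, JDN 2174450.
Since JDN mod 7 = 5 (0 = Monday), the day is Saturday.

Saturday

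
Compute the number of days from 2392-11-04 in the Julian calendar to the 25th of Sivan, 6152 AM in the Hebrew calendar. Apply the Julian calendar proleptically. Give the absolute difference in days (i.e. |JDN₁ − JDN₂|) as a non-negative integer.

156

JDN of the first date = 2595044.
JDN of the second date = 2594888.
|2594888 − 2595044| = 156.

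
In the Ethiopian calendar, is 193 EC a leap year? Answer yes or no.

no

193 mod 4 = 1; in the Ethiopian calendar a year is leap when year mod 4 = 3, so it is a common year.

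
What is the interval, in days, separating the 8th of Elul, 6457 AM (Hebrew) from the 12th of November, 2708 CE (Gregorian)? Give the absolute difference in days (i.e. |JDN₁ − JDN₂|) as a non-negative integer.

4103

JDN of the first date = 2706349.
JDN of the second date = 2710452.
|2710452 − 2706349| = 4103.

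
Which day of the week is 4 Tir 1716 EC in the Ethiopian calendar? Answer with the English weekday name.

Equivalently 11 January 1724 Gregorian, JDN 2350748.
Since JDN mod 7 = 1 (0 = Monday), the day is Tuesday.

Tuesday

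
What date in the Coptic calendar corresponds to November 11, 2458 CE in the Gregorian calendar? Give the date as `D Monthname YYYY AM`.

29 Paopi 2175 AM

Both dates share Julian Day Number 2619141; in the Coptic calendar that is 29 Paopi 2175 AM.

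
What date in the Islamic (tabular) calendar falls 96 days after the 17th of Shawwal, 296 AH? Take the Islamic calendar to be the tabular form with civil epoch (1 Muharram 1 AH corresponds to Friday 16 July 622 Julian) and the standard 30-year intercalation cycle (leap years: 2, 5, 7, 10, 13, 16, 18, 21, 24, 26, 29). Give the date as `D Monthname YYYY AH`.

JDN of the 17th of Shawwal, 296 AH = 2053260.
2053260 + 96 = 2053356.
JDN 2053356 in the tabular Islamic calendar is 24 Muharram 297 AH.

24 Muharram 297 AH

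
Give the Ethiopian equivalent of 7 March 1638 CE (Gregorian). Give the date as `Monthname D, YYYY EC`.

Megabit 1, 1630 EC

Julian Day Number of the source date = 2319393.
Converting JDN 2319393 to the Ethiopian calendar gives 1 Megabit 1630 EC.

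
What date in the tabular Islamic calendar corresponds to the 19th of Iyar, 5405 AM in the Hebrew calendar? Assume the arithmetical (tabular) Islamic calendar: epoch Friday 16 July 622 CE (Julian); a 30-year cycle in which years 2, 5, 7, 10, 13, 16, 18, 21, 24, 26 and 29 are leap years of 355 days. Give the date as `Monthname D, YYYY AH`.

The source date corresponds to 15 May 1645 in the Gregorian calendar (JDN 2322019).
That day falls on 19 Rabi' al-Awwal 1055 AH in the tabular Islamic calendar.

Rabi' al-Awwal 19, 1055 AH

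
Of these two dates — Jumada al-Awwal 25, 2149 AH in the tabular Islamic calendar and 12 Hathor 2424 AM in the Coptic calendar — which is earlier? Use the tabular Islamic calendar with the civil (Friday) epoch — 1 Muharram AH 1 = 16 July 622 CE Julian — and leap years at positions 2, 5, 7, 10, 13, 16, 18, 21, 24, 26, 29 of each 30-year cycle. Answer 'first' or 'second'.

first

First date → JDN 2709762; second date → JDN 2710102.
JDN 2709762 < JDN 2710102, so the first date is earlier.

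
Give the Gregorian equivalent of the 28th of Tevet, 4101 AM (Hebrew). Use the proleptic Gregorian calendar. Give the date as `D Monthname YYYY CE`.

Both dates share Julian Day Number 1845611; in the Gregorian calendar that is 4 January 341 CE.

4 January 341 CE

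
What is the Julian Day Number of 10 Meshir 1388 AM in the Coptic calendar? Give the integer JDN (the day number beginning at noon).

2331791

Equivalently 15 February 1672 (Gregorian).
JDN 2451545 is 1 January 2000 CE (Gregorian); the target day is −119754 days from there, so JDN = 2331791.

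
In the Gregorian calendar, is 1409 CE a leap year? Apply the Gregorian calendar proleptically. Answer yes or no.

1409 is not divisible by 4, so it is a common year.

no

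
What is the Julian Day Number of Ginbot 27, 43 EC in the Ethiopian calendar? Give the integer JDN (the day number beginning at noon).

1739827

In the proleptic Gregorian calendar the same day is 20 May 51.
JDN 2451545 is 1 January 2000 CE (Gregorian); the target day is −711718 days from there, so JDN = 1739827.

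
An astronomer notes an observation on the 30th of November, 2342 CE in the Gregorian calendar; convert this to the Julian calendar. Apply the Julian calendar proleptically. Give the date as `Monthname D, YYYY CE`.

November 14, 2342 CE

For dates in this range the Gregorian date is 16 days ahead of the Julian.
30 November 2342 Gregorian − 16 days → 14 November 2342 Julian.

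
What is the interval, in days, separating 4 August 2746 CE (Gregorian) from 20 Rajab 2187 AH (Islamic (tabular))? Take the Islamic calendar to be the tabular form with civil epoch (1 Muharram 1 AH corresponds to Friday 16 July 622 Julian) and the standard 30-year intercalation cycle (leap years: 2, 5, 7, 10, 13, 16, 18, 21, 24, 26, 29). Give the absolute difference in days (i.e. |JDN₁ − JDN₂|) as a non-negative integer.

949

JDN of the first date = 2724231.
JDN of the second date = 2723282.
|2723282 − 2724231| = 949.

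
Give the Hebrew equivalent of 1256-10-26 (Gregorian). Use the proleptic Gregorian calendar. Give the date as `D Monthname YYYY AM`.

Julian Day Number of the source date = 2180104.
Converting JDN 2180104 to the Hebrew calendar gives 29 Tishrei 5017 AM.

29 Tishrei 5017 AM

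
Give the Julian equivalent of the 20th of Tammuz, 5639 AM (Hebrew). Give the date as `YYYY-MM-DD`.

Julian Day Number of the source date = 2407542.
Converting JDN 2407542 to the Julian calendar gives 29 June 1879 CE.

1879-06-29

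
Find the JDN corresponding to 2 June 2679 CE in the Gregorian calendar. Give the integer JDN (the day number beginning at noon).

JDN 2400001 is 17 November 1858 CE (Gregorian), MJD 0; the target day is +299696 days from there, so JDN = 2699697.

2699697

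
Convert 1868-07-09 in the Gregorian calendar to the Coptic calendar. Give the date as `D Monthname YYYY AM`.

Both dates share Julian Day Number 2403523; in the Coptic calendar that is 3 Epip 1584 AM.

3 Epip 1584 AM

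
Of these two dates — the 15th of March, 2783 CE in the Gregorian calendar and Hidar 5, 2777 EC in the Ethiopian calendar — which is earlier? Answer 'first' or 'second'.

first

First date → JDN 2737603; second date → JDN 2738219.
JDN 2737603 < JDN 2738219, so the first date is earlier.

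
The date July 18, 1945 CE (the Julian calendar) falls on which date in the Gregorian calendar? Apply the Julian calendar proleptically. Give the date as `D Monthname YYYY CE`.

At this point the Julian calendar is 13 days behind the Gregorian.
18 July 1945 Julian + 13 days → 31 July 1945 Gregorian.

31 July 1945 CE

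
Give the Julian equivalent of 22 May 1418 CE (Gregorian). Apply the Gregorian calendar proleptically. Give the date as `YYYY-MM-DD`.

At this point the Julian calendar is 9 days behind the Gregorian.
22 May 1418 Gregorian − 9 days → 13 May 1418 Julian.

1418-05-13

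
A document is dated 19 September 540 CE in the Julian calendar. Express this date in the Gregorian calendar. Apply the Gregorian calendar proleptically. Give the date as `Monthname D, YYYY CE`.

The Julian–Gregorian offset here is 2 days (Julian trailing).
19 September 540 Julian + 2 days → 21 September 540 Gregorian.

September 21, 540 CE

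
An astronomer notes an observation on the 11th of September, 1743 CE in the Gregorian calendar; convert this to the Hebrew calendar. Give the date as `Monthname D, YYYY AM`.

Elul 22, 5503 AM

Both dates share Julian Day Number 2357931; in the Hebrew calendar that is 22 Elul 5503 AM.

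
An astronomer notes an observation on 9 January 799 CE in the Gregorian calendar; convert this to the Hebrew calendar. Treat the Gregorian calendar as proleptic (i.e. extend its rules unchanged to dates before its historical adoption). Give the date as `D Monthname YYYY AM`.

23 Tevet 4559 AM

Both dates share Julian Day Number 2012897; in the Hebrew calendar that is 23 Tevet 4559 AM.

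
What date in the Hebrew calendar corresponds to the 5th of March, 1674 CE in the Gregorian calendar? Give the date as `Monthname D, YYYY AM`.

Adar I 27, 5434 AM

Both dates share Julian Day Number 2332540; in the Hebrew calendar that is 27 Adar I 5434 AM.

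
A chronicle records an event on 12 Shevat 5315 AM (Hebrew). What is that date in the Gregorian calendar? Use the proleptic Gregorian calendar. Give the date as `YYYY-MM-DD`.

1555-01-14

Julian Day Number of the source date = 2289025.
Converting JDN 2289025 to the Gregorian calendar gives 14 January 1555 CE.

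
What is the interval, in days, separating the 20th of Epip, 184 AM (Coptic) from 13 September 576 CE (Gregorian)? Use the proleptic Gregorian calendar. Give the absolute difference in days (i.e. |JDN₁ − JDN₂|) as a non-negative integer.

JDN of the first date = 1892190.
JDN of the second date = 1931696.
|1931696 − 1892190| = 39506.

39506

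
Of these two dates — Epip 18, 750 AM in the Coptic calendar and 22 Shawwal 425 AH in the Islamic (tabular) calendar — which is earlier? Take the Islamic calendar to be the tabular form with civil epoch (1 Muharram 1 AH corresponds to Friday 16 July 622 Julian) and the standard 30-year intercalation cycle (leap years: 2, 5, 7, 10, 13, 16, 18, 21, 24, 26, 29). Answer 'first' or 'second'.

first

Converting both to JDN: 2098919 vs 2098978; the smaller is the first.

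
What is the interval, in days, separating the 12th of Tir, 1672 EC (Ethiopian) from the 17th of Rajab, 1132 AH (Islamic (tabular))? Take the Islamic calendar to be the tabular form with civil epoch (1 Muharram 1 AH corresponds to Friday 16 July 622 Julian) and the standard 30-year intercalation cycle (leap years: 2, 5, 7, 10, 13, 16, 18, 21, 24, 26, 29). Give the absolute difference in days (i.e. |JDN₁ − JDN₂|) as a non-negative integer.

First date → JDN 2334685; second date → JDN 2349422.
The interval is |2334685 − 2349422| = 14737 days.

14737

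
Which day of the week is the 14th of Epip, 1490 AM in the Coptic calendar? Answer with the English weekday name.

This is JDN 2369200 (19 July 1774 Gregorian).
Since JDN mod 7 = 1 (0 = Monday), the day is Tuesday.

Tuesday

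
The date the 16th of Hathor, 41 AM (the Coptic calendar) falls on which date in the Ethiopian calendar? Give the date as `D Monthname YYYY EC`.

16 Hidar 317 EC

Julian Day Number of the source date = 1839715.
Converting JDN 1839715 to the Ethiopian calendar gives 16 Hidar 317 EC.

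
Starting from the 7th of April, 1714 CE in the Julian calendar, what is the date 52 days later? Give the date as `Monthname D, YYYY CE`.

May 29, 1714 CE

JDN of the 7th of April, 1714 CE = 2347193.
2347193 + 52 = 2347245.
JDN 2347245 in the Julian calendar is May 29, 1714 CE.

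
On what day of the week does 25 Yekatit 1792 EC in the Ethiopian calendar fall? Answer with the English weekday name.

This is JDN 2378558 (3 March 1800 Gregorian).
JDN 2378558 mod 7 = 0, and JDN 0 was a Monday, so this is a Monday.

Monday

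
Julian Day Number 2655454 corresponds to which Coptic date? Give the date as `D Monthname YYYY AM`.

JDN 2655454 is 14 April 2558 in the Gregorian calendar.
In the Coptic calendar that day is 2 Parmouti 2274 AM.

2 Parmouti 2274 AM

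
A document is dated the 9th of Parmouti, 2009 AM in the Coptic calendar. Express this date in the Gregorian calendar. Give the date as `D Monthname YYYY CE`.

Julian Day Number of the source date = 2558670.
Converting JDN 2558670 to the Gregorian calendar gives 19 April 2293 CE.

19 April 2293 CE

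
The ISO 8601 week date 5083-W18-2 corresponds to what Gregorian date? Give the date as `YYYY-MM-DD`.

5083-05-01

ISO week 1 of 5083 is the week containing the first Thursday of 5083.
Week 18, day 2 (Tuesday) lands on 5083-05-01.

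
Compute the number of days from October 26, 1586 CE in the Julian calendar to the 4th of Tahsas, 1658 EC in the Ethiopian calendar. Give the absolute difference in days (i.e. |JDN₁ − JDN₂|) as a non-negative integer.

First date → JDN 2300643; second date → JDN 2329533.
The interval is |2300643 − 2329533| = 28890 days.

28890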